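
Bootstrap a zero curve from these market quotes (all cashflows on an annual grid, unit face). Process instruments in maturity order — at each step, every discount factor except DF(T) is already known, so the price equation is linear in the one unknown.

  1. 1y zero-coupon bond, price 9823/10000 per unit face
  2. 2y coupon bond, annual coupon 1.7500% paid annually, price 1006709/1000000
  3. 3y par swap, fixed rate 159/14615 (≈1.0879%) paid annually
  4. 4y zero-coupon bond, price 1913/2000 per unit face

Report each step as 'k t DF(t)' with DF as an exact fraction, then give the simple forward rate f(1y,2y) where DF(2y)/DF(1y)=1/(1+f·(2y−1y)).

1 1 9823/10000
2 2 389/400
3 3 4841/5000
4 4 1913/2000
f(1y,2y) = ((9823/10000)/(389/400) − 1)/(1) = 98/9725 ≈ 1.0077%

step 1 [1y] zero: DF = P = 9823/10000 ≈ 0.982300
step 2 [2y] bond c/1=7/400: DF=(1006709/1000000 − 7/400·(0.982300))/(1+7/400) = 389/400 ≈ 0.972500
step 3 [3y] swap r/1=159/14615: DF=(1 − 159/14615·(0.982300+0.972500))/(1+159/14615) = 4841/5000 ≈ 0.968200
step 4 [4y] zero: DF = P = 1913/2000 ≈ 0.956500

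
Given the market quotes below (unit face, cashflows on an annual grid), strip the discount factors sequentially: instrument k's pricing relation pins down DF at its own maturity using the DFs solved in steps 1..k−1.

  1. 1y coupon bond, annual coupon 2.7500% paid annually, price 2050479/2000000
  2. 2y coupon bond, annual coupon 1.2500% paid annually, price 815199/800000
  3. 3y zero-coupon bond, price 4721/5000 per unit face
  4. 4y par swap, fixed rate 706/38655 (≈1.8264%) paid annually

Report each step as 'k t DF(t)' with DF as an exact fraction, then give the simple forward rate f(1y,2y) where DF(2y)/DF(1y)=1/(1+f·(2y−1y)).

1 1 4989/5000
2 2 9941/10000
3 3 4721/5000
4 4 4647/5000
f(1y,2y) = ((4989/5000)/(9941/10000) − 1)/(1) = 37/9941 ≈ 0.3722%

step 1 [1y] bond c/1=11/400: DF=(2050479/2000000 − 11/400·(0))/(1+11/400) = 4989/5000 ≈ 0.997800
step 2 [2y] bond c/1=1/80: DF=(815199/800000 − 1/80·(0.997800))/(1+1/80) = 9941/10000 ≈ 0.994100
step 3 [3y] zero: DF = P = 4721/5000 ≈ 0.944200
step 4 [4y] swap r/1=706/38655: DF=(1 − 706/38655·(0.997800+0.994100+0.944200))/(1+706/38655) = 4647/5000 ≈ 0.929400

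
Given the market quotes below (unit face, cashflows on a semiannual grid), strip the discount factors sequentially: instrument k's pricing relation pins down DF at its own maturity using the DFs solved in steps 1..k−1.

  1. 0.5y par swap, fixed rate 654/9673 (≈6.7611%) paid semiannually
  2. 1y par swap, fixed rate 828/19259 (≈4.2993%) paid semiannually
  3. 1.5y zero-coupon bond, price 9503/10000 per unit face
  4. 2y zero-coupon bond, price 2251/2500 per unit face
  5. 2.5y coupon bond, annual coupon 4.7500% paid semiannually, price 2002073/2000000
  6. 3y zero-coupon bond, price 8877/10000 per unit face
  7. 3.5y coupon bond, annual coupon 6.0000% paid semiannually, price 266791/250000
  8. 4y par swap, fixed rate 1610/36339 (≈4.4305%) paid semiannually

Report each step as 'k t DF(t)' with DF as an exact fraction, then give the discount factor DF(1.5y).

step 1 [0.5y] swap r/2=327/9673: DF=(1 − 327/9673·(0))/(1+327/9673) = 9673/10000 ≈ 0.967300
step 2 [1y] swap r/2=414/19259: DF=(1 − 414/19259·(0.967300))/(1+414/19259) = 4793/5000 ≈ 0.958600
step 3 [1.5y] zero: DF = P = 9503/10000 ≈ 0.950300
step 4 [2y] zero: DF = P = 2251/2500 ≈ 0.900400
step 5 [2.5y] bond c/2=19/800: DF=(2002073/2000000 − 19/800·(0.967300+0.958600+0.950300+0.900400))/(1+19/800) = 4451/5000 ≈ 0.890200
step 6 [3y] zero: DF = P = 8877/10000 ≈ 0.887700
step 7 [3.5y] bond c/2=3/100: DF=(266791/250000 − 3/100·(0.967300+0.958600+0.950300+0.900400+0.890200+0.887700))/(1+3/100) = 8743/10000 ≈ 0.874300
step 8 [4y] swap r/2=805/36339: DF=(1 − 805/36339·(0.967300+0.958600+0.950300+0.900400+0.890200+0.887700+0.874300))/(1+805/36339) = 839/1000 ≈ 0.839000

1 1/2 9673/10000
2 1 4793/5000
3 3/2 9503/10000
4 2 2251/2500
5 5/2 4451/5000
6 3 8877/10000
7 7/2 8743/10000
8 4 839/1000
DF(1.5y) = 9503/10000 ≈ 0.950300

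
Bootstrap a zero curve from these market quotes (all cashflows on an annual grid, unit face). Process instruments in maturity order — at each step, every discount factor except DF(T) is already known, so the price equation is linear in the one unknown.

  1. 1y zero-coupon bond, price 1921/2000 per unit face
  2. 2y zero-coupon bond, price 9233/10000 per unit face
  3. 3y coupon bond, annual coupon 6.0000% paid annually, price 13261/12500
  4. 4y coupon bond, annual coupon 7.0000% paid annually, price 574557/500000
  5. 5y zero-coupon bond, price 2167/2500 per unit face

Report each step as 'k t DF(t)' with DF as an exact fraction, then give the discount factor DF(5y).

step 1 [1y] zero: DF = P = 1921/2000 ≈ 0.960500
step 2 [2y] zero: DF = P = 9233/10000 ≈ 0.923300
step 3 [3y] bond c/1=3/50: DF=(13261/12500 − 3/50·(0.960500+0.923300))/(1+3/50) = 4471/5000 ≈ 0.894200
step 4 [4y] bond c/1=7/100: DF=(574557/500000 − 7/100·(0.960500+0.923300+0.894200))/(1+7/100) = 4461/5000 ≈ 0.892200
step 5 [5y] zero: DF = P = 2167/2500 ≈ 0.866800

1 1 1921/2000
2 2 9233/10000
3 3 4471/5000
4 4 4461/5000
5 5 2167/2500
DF(5y) = 2167/2500 ≈ 0.866800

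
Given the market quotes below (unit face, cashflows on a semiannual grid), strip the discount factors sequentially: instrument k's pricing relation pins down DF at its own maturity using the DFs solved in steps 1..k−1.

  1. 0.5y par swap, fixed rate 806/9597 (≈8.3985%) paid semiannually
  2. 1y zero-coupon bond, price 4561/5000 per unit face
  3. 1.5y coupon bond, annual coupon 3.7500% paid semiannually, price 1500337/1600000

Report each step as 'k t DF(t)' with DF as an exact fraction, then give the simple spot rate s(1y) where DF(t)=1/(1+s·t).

1 1/2 9597/10000
2 1 4561/5000
3 3/2 443/500
s(1y) = (1/(4561/5000) − 1)/(1) = 439/4561 ≈ 9.6251%

step 1 [0.5y] swap r/2=403/9597: DF=(1 − 403/9597·(0))/(1+403/9597) = 9597/10000 ≈ 0.959700
step 2 [1y] zero: DF = P = 4561/5000 ≈ 0.912200
step 3 [1.5y] bond c/2=3/160: DF=(1500337/1600000 − 3/160·(0.959700+0.912200))/(1+3/160) = 443/500 ≈ 0.886000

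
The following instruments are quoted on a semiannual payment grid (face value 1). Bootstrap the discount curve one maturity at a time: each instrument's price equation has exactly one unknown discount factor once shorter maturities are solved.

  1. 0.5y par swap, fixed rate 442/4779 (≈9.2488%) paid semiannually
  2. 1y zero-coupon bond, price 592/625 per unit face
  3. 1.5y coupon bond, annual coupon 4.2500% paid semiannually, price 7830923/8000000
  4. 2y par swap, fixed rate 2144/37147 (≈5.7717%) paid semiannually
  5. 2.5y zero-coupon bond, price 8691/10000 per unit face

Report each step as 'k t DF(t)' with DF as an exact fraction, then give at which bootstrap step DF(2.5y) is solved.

1 1/2 4779/5000
2 1 592/625
3 3/2 9189/10000
4 2 558/625
5 5/2 8691/10000
DF(2.5y) is solved at step 5

step 1 [0.5y] swap r/2=221/4779: DF=(1 − 221/4779·(0))/(1+221/4779) = 4779/5000 ≈ 0.955800
step 2 [1y] zero: DF = P = 592/625 ≈ 0.947200
step 3 [1.5y] bond c/2=17/800: DF=(7830923/8000000 − 17/800·(0.955800+0.947200))/(1+17/800) = 9189/10000 ≈ 0.918900
step 4 [2y] swap r/2=1072/37147: DF=(1 − 1072/37147·(0.955800+0.947200+0.918900))/(1+1072/37147) = 558/625 ≈ 0.892800
step 5 [2.5y] zero: DF = P = 8691/10000 ≈ 0.869100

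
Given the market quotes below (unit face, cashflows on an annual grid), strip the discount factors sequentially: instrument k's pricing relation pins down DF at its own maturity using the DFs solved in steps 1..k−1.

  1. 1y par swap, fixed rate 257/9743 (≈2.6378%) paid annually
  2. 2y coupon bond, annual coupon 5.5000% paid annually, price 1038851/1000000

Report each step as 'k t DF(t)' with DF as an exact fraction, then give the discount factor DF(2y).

step 1 [1y] swap r/1=257/9743: DF=(1 − 257/9743·(0))/(1+257/9743) = 9743/10000 ≈ 0.974300
step 2 [2y] bond c/1=11/200: DF=(1038851/1000000 − 11/200·(0.974300))/(1+11/200) = 9339/10000 ≈ 0.933900

1 1 9743/10000
2 2 9339/10000
DF(2y) = 9339/10000 ≈ 0.933900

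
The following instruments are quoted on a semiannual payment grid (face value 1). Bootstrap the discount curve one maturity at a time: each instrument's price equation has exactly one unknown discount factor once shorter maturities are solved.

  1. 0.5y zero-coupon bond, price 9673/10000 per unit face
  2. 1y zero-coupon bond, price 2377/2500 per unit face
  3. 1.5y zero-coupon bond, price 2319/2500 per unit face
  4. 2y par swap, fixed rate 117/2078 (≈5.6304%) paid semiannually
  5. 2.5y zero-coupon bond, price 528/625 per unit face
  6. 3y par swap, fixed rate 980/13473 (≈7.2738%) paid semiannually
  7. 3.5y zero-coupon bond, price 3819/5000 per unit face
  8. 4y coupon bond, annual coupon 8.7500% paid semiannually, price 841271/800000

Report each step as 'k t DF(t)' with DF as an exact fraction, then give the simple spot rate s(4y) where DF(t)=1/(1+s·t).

step 1 [0.5y] zero: DF = P = 9673/10000 ≈ 0.967300
step 2 [1y] zero: DF = P = 2377/2500 ≈ 0.950800
step 3 [1.5y] zero: DF = P = 2319/2500 ≈ 0.927600
step 4 [2y] swap r/2=117/4156: DF=(1 − 117/4156·(0.967300+0.950800+0.927600))/(1+117/4156) = 8947/10000 ≈ 0.894700
step 5 [2.5y] zero: DF = P = 528/625 ≈ 0.844800
step 6 [3y] swap r/2=490/13473: DF=(1 − 490/13473·(0.967300+0.950800+0.927600+0.894700+0.844800))/(1+490/13473) = 201/250 ≈ 0.804000
step 7 [3.5y] zero: DF = P = 3819/5000 ≈ 0.763800
step 8 [4y] bond c/2=7/160: DF=(841271/800000 − 7/160·(0.967300+0.950800+0.927600+0.894700+0.844800+0.804000+0.763800))/(1+7/160) = 937/1250 ≈ 0.749600

1 1/2 9673/10000
2 1 2377/2500
3 3/2 2319/2500
4 2 8947/10000
5 5/2 528/625
6 3 201/250
7 7/2 3819/5000
8 4 937/1250
s(4y) = (1/(937/1250) − 1)/(4) = 313/3748 ≈ 8.3511%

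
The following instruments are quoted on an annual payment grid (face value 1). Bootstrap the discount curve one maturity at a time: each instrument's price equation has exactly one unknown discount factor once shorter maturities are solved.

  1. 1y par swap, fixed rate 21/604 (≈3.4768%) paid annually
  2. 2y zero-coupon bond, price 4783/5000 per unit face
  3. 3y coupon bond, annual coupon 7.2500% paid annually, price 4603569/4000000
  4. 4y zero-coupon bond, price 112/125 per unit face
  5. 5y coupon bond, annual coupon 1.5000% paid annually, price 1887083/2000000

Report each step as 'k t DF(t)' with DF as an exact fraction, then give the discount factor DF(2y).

1 1 604/625
2 2 4783/5000
3 3 9431/10000
4 4 112/125
5 5 437/500
DF(2y) = 4783/5000 ≈ 0.956600

step 1 [1y] swap r/1=21/604: DF=(1 − 21/604·(0))/(1+21/604) = 604/625 ≈ 0.966400
step 2 [2y] zero: DF = P = 4783/5000 ≈ 0.956600
step 3 [3y] bond c/1=29/400: DF=(4603569/4000000 − 29/400·(0.966400+0.956600))/(1+29/400) = 9431/10000 ≈ 0.943100
step 4 [4y] zero: DF = P = 112/125 ≈ 0.896000
step 5 [5y] bond c/1=3/200: DF=(1887083/2000000 − 3/200·(0.966400+0.956600+0.943100+0.896000))/(1+3/200) = 437/500 ≈ 0.874000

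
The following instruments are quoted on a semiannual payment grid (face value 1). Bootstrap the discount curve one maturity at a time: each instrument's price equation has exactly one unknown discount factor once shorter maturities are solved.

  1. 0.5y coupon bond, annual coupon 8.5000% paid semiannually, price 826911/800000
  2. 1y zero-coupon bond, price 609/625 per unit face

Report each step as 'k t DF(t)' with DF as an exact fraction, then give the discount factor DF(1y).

1 1/2 1983/2000
2 1 609/625
DF(1y) = 609/625 ≈ 0.974400

step 1 [0.5y] bond c/2=17/400: DF=(826911/800000 − 17/400·(0))/(1+17/400) = 1983/2000 ≈ 0.991500
step 2 [1y] zero: DF = P = 609/625 ≈ 0.974400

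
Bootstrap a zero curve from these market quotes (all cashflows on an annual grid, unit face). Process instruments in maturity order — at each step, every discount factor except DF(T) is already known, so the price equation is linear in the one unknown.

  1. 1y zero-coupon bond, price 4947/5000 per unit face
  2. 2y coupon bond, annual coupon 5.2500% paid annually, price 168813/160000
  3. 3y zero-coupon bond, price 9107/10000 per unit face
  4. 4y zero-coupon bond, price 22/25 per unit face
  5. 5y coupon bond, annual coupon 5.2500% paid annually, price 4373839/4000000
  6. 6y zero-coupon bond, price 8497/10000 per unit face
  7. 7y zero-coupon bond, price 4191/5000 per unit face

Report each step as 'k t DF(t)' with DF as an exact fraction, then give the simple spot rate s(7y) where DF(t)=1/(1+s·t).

1 1 4947/5000
2 2 9531/10000
3 3 9107/10000
4 4 22/25
5 5 8527/10000
6 6 8497/10000
7 7 4191/5000
s(7y) = (1/(4191/5000) − 1)/(7) = 809/29337 ≈ 2.7576%

step 1 [1y] zero: DF = P = 4947/5000 ≈ 0.989400
step 2 [2y] bond c/1=21/400: DF=(168813/160000 − 21/400·(0.989400))/(1+21/400) = 9531/10000 ≈ 0.953100
step 3 [3y] zero: DF = P = 9107/10000 ≈ 0.910700
step 4 [4y] zero: DF = P = 22/25 ≈ 0.880000
step 5 [5y] bond c/1=21/400: DF=(4373839/4000000 − 21/400·(0.989400+0.953100+0.910700+0.880000))/(1+21/400) = 8527/10000 ≈ 0.852700
step 6 [6y] zero: DF = P = 8497/10000 ≈ 0.849700
step 7 [7y] zero: DF = P = 4191/5000 ≈ 0.838200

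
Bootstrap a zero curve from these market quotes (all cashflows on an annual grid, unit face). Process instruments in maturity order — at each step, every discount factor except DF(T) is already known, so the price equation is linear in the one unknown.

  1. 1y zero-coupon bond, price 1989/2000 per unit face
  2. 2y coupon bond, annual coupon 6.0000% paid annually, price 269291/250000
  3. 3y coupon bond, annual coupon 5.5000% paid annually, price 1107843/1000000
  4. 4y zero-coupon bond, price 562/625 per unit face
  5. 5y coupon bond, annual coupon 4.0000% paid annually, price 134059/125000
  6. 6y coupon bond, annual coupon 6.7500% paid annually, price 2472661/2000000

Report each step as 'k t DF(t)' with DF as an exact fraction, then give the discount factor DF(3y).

step 1 [1y] zero: DF = P = 1989/2000 ≈ 0.994500
step 2 [2y] bond c/1=3/50: DF=(269291/250000 − 3/50·(0.994500))/(1+3/50) = 9599/10000 ≈ 0.959900
step 3 [3y] bond c/1=11/200: DF=(1107843/1000000 − 11/200·(0.994500+0.959900))/(1+11/200) = 4741/5000 ≈ 0.948200
step 4 [4y] zero: DF = P = 562/625 ≈ 0.899200
step 5 [5y] bond c/1=1/25: DF=(134059/125000 − 1/25·(0.994500+0.959900+0.948200+0.899200))/(1+1/25) = 177/200 ≈ 0.885000
step 6 [6y] bond c/1=27/400: DF=(2472661/2000000 − 27/400·(0.994500+0.959900+0.948200+0.899200+0.885000))/(1+27/400) = 4309/5000 ≈ 0.861800

1 1 1989/2000
2 2 9599/10000
3 3 4741/5000
4 4 562/625
5 5 177/200
6 6 4309/5000
DF(3y) = 4741/5000 ≈ 0.948200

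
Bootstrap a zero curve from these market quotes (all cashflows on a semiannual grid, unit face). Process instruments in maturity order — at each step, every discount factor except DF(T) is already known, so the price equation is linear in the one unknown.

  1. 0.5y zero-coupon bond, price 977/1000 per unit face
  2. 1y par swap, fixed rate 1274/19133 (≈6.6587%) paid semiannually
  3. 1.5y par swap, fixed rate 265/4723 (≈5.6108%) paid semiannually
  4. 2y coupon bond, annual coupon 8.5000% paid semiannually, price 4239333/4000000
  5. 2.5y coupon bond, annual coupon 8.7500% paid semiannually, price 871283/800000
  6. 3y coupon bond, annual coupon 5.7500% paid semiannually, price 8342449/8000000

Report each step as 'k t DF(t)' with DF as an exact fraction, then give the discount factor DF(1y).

step 1 [0.5y] zero: DF = P = 977/1000 ≈ 0.977000
step 2 [1y] swap r/2=637/19133: DF=(1 − 637/19133·(0.977000))/(1+637/19133) = 9363/10000 ≈ 0.936300
step 3 [1.5y] swap r/2=265/9446: DF=(1 − 265/9446·(0.977000+0.936300))/(1+265/9446) = 1841/2000 ≈ 0.920500
step 4 [2y] bond c/2=17/400: DF=(4239333/4000000 − 17/400·(0.977000+0.936300+0.920500))/(1+17/400) = 9011/10000 ≈ 0.901100
step 5 [2.5y] bond c/2=7/160: DF=(871283/800000 − 7/160·(0.977000+0.936300+0.920500+0.901100))/(1+7/160) = 8869/10000 ≈ 0.886900
step 6 [3y] bond c/2=23/800: DF=(8342449/8000000 − 23/800·(0.977000+0.936300+0.920500+0.901100+0.886900))/(1+23/800) = 1769/2000 ≈ 0.884500

1 1/2 977/1000
2 1 9363/10000
3 3/2 1841/2000
4 2 9011/10000
5 5/2 8869/10000
6 3 1769/2000
DF(1y) = 9363/10000 ≈ 0.936300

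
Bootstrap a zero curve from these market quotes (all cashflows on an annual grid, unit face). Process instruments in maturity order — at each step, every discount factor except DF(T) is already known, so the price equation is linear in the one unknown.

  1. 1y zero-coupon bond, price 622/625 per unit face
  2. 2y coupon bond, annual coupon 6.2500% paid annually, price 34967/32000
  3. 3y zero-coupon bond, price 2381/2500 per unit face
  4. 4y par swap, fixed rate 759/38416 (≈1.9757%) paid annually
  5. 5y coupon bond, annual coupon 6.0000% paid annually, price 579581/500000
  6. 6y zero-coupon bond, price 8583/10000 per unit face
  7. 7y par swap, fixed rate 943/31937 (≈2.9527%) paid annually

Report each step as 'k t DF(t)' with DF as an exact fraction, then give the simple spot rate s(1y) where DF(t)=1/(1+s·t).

step 1 [1y] zero: DF = P = 622/625 ≈ 0.995200
step 2 [2y] bond c/1=1/16: DF=(34967/32000 − 1/16·(0.995200))/(1+1/16) = 9699/10000 ≈ 0.969900
step 3 [3y] zero: DF = P = 2381/2500 ≈ 0.952400
step 4 [4y] swap r/1=759/38416: DF=(1 − 759/38416·(0.995200+0.969900+0.952400))/(1+759/38416) = 9241/10000 ≈ 0.924100
step 5 [5y] bond c/1=3/50: DF=(579581/500000 − 3/50·(0.995200+0.969900+0.952400+0.924100))/(1+3/50) = 8761/10000 ≈ 0.876100
step 6 [6y] zero: DF = P = 8583/10000 ≈ 0.858300
step 7 [7y] swap r/1=943/31937: DF=(1 − 943/31937·(0.995200+0.969900+0.952400+0.924100+0.876100+0.858300))/(1+943/31937) = 4057/5000 ≈ 0.811400

1 1 622/625
2 2 9699/10000
3 3 2381/2500
4 4 9241/10000
5 5 8761/10000
6 6 8583/10000
7 7 4057/5000
s(1y) = (1/(622/625) − 1)/(1) = 3/622 ≈ 0.4823%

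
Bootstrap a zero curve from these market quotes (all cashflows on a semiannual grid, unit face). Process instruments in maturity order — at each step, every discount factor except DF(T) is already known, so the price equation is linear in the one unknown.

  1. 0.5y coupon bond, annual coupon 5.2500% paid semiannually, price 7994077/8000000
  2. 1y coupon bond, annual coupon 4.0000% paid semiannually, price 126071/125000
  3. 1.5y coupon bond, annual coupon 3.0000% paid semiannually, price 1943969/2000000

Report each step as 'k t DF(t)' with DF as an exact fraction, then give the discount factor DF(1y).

step 1 [0.5y] bond c/2=21/800: DF=(7994077/8000000 − 21/800·(0))/(1+21/800) = 9737/10000 ≈ 0.973700
step 2 [1y] bond c/2=1/50: DF=(126071/125000 − 1/50·(0.973700))/(1+1/50) = 9697/10000 ≈ 0.969700
step 3 [1.5y] bond c/2=3/200: DF=(1943969/2000000 − 3/200·(0.973700+0.969700))/(1+3/200) = 9289/10000 ≈ 0.928900

1 1/2 9737/10000
2 1 9697/10000
3 3/2 9289/10000
DF(1y) = 9697/10000 ≈ 0.969700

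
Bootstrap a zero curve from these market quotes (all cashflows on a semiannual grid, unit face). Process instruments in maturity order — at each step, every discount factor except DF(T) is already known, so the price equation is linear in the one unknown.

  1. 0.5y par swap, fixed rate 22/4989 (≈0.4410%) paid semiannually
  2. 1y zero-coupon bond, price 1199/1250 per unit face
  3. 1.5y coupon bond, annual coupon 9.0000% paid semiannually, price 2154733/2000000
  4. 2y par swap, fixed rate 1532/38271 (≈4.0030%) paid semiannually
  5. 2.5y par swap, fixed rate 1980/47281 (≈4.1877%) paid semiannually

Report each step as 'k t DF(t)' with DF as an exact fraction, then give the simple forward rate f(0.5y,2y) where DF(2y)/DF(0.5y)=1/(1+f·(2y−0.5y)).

1 1/2 4989/5000
2 1 1199/1250
3 3/2 9467/10000
4 2 4617/5000
5 5/2 901/1000
f(0.5y,2y) = ((4989/5000)/(4617/5000) − 1)/(3/2) = 248/4617 ≈ 5.3715%

step 1 [0.5y] swap r/2=11/4989: DF=(1 − 11/4989·(0))/(1+11/4989) = 4989/5000 ≈ 0.997800
step 2 [1y] zero: DF = P = 1199/1250 ≈ 0.959200
step 3 [1.5y] bond c/2=9/200: DF=(2154733/2000000 − 9/200·(0.997800+0.959200))/(1+9/200) = 9467/10000 ≈ 0.946700
step 4 [2y] swap r/2=766/38271: DF=(1 − 766/38271·(0.997800+0.959200+0.946700))/(1+766/38271) = 4617/5000 ≈ 0.923400
step 5 [2.5y] swap r/2=990/47281: DF=(1 − 990/47281·(0.997800+0.959200+0.946700+0.923400))/(1+990/47281) = 901/1000 ≈ 0.901000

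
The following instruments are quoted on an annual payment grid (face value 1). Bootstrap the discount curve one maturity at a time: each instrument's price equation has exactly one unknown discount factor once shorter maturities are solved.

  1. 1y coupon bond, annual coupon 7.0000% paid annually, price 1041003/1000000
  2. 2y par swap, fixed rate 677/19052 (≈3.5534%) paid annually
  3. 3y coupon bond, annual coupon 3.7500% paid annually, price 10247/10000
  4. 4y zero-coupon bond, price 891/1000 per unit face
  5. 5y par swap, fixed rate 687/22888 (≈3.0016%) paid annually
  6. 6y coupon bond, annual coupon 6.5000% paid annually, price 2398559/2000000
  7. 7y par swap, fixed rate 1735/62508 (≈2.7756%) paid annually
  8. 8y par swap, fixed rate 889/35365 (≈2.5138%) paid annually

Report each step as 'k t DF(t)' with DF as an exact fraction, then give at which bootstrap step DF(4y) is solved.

1 1 9729/10000
2 2 9323/10000
3 3 2297/2500
4 4 891/1000
5 5 4313/5000
6 6 8467/10000
7 7 1653/2000
8 8 4111/5000
DF(4y) is solved at step 4

step 1 [1y] bond c/1=7/100: DF=(1041003/1000000 − 7/100·(0))/(1+7/100) = 9729/10000 ≈ 0.972900
step 2 [2y] swap r/1=677/19052: DF=(1 − 677/19052·(0.972900))/(1+677/19052) = 9323/10000 ≈ 0.932300
step 3 [3y] bond c/1=3/80: DF=(10247/10000 − 3/80·(0.972900+0.932300))/(1+3/80) = 2297/2500 ≈ 0.918800
step 4 [4y] zero: DF = P = 891/1000 ≈ 0.891000
step 5 [5y] swap r/1=687/22888: DF=(1 − 687/22888·(0.972900+0.932300+0.918800+0.891000))/(1+687/22888) = 4313/5000 ≈ 0.862600
step 6 [6y] bond c/1=13/200: DF=(2398559/2000000 − 13/200·(0.972900+0.932300+0.918800+0.891000+0.862600))/(1+13/200) = 8467/10000 ≈ 0.846700
step 7 [7y] swap r/1=1735/62508: DF=(1 − 1735/62508·(0.972900+0.932300+0.918800+0.891000+0.862600+0.846700))/(1+1735/62508) = 1653/2000 ≈ 0.826500
step 8 [8y] swap r/1=889/35365: DF=(1 − 889/35365·(0.972900+0.932300+0.918800+0.891000+0.862600+0.846700+0.826500))/(1+889/35365) = 4111/5000 ≈ 0.822200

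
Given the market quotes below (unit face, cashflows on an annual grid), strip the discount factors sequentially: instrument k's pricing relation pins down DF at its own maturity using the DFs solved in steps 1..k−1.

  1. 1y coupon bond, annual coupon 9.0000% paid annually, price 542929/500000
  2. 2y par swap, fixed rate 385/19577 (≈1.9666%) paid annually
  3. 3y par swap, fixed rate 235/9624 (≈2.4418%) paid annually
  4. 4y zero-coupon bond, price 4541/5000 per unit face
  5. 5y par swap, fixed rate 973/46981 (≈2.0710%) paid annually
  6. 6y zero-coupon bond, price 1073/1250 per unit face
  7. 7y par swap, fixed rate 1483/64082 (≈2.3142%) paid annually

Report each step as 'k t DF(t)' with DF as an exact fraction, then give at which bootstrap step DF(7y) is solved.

step 1 [1y] bond c/1=9/100: DF=(542929/500000 − 9/100·(0))/(1+9/100) = 4981/5000 ≈ 0.996200
step 2 [2y] swap r/1=385/19577: DF=(1 − 385/19577·(0.996200))/(1+385/19577) = 1923/2000 ≈ 0.961500
step 3 [3y] swap r/1=235/9624: DF=(1 − 235/9624·(0.996200+0.961500))/(1+235/9624) = 1859/2000 ≈ 0.929500
step 4 [4y] zero: DF = P = 4541/5000 ≈ 0.908200
step 5 [5y] swap r/1=973/46981: DF=(1 − 973/46981·(0.996200+0.961500+0.929500+0.908200))/(1+973/46981) = 9027/10000 ≈ 0.902700
step 6 [6y] zero: DF = P = 1073/1250 ≈ 0.858400
step 7 [7y] swap r/1=1483/64082: DF=(1 − 1483/64082·(0.996200+0.961500+0.929500+0.908200+0.902700+0.858400))/(1+1483/64082) = 8517/10000 ≈ 0.851700

1 1 4981/5000
2 2 1923/2000
3 3 1859/2000
4 4 4541/5000
5 5 9027/10000
6 6 1073/1250
7 7 8517/10000
DF(7y) is solved at step 7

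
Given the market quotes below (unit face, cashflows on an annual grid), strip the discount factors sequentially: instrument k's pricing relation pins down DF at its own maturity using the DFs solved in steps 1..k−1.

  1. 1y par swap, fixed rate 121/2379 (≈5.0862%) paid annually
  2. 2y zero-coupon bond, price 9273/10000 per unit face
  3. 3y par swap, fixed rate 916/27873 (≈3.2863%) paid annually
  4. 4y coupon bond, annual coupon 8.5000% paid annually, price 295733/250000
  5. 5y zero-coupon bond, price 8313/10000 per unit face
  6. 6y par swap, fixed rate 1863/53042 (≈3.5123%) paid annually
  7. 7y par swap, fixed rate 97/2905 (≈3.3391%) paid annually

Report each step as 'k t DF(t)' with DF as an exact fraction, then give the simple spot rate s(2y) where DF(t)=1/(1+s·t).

1 1 2379/2500
2 2 9273/10000
3 3 2271/2500
4 4 8719/10000
5 5 8313/10000
6 6 8137/10000
7 7 7963/10000
s(2y) = (1/(9273/10000) − 1)/(2) = 727/18546 ≈ 3.9200%

step 1 [1y] swap r/1=121/2379: DF=(1 − 121/2379·(0))/(1+121/2379) = 2379/2500 ≈ 0.951600
step 2 [2y] zero: DF = P = 9273/10000 ≈ 0.927300
step 3 [3y] swap r/1=916/27873: DF=(1 − 916/27873·(0.951600+0.927300))/(1+916/27873) = 2271/2500 ≈ 0.908400
step 4 [4y] bond c/1=17/200: DF=(295733/250000 − 17/200·(0.951600+0.927300+0.908400))/(1+17/200) = 8719/10000 ≈ 0.871900
step 5 [5y] zero: DF = P = 8313/10000 ≈ 0.831300
step 6 [6y] swap r/1=1863/53042: DF=(1 − 1863/53042·(0.951600+0.927300+0.908400+0.871900+0.831300))/(1+1863/53042) = 8137/10000 ≈ 0.813700
step 7 [7y] swap r/1=97/2905: DF=(1 − 97/2905·(0.951600+0.927300+0.908400+0.871900+0.831300+0.813700))/(1+97/2905) = 7963/10000 ≈ 0.796300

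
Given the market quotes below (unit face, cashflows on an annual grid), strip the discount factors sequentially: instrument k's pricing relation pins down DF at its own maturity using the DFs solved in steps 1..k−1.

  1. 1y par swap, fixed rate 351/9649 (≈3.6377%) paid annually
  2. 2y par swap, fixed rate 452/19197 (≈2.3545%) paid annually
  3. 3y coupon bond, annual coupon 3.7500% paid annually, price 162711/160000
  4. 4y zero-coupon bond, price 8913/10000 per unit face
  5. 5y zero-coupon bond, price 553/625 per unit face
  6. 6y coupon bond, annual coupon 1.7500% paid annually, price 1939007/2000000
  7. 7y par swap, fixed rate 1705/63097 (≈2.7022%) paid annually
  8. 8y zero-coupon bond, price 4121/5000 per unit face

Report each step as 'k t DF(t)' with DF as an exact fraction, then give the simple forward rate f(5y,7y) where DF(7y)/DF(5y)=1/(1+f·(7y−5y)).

1 1 9649/10000
2 2 2387/2500
3 3 2277/2500
4 4 8913/10000
5 5 553/625
6 6 546/625
7 7 1659/2000
8 8 4121/5000
f(5y,7y) = ((553/625)/(1659/2000) − 1)/(2) = 1/30 ≈ 3.3333%

step 1 [1y] swap r/1=351/9649: DF=(1 − 351/9649·(0))/(1+351/9649) = 9649/10000 ≈ 0.964900
step 2 [2y] swap r/1=452/19197: DF=(1 − 452/19197·(0.964900))/(1+452/19197) = 2387/2500 ≈ 0.954800
step 3 [3y] bond c/1=3/80: DF=(162711/160000 − 3/80·(0.964900+0.954800))/(1+3/80) = 2277/2500 ≈ 0.910800
step 4 [4y] zero: DF = P = 8913/10000 ≈ 0.891300
step 5 [5y] zero: DF = P = 553/625 ≈ 0.884800
step 6 [6y] bond c/1=7/400: DF=(1939007/2000000 − 7/400·(0.964900+0.954800+0.910800+0.891300+0.884800))/(1+7/400) = 546/625 ≈ 0.873600
step 7 [7y] swap r/1=1705/63097: DF=(1 − 1705/63097·(0.964900+0.954800+0.910800+0.891300+0.884800+0.873600))/(1+1705/63097) = 1659/2000 ≈ 0.829500
step 8 [8y] zero: DF = P = 4121/5000 ≈ 0.824200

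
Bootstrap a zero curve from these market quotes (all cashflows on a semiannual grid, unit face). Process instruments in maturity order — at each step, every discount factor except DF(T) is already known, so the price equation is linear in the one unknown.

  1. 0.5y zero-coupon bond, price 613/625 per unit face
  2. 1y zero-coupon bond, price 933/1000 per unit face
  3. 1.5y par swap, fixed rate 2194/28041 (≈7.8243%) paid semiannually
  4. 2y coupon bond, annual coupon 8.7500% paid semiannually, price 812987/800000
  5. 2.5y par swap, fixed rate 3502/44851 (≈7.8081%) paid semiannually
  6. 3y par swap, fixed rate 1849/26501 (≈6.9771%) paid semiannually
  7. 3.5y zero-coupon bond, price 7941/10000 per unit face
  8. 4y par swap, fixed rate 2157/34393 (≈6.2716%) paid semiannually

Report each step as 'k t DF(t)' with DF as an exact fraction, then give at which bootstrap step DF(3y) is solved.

1 1/2 613/625
2 1 933/1000
3 3/2 8903/10000
4 2 8561/10000
5 5/2 8249/10000
6 3 8151/10000
7 7/2 7941/10000
8 4 7843/10000
DF(3y) is solved at step 6

step 1 [0.5y] zero: DF = P = 613/625 ≈ 0.980800
step 2 [1y] zero: DF = P = 933/1000 ≈ 0.933000
step 3 [1.5y] swap r/2=1097/28041: DF=(1 − 1097/28041·(0.980800+0.933000))/(1+1097/28041) = 8903/10000 ≈ 0.890300
step 4 [2y] bond c/2=7/160: DF=(812987/800000 − 7/160·(0.980800+0.933000+0.890300))/(1+7/160) = 8561/10000 ≈ 0.856100
step 5 [2.5y] swap r/2=1751/44851: DF=(1 − 1751/44851·(0.980800+0.933000+0.890300+0.856100))/(1+1751/44851) = 8249/10000 ≈ 0.824900
step 6 [3y] swap r/2=1849/53002: DF=(1 − 1849/53002·(0.980800+0.933000+0.890300+0.856100+0.824900))/(1+1849/53002) = 8151/10000 ≈ 0.815100
step 7 [3.5y] zero: DF = P = 7941/10000 ≈ 0.794100
step 8 [4y] swap r/2=2157/68786: DF=(1 − 2157/68786·(0.980800+0.933000+0.890300+0.856100+0.824900+0.815100+0.794100))/(1+2157/68786) = 7843/10000 ≈ 0.784300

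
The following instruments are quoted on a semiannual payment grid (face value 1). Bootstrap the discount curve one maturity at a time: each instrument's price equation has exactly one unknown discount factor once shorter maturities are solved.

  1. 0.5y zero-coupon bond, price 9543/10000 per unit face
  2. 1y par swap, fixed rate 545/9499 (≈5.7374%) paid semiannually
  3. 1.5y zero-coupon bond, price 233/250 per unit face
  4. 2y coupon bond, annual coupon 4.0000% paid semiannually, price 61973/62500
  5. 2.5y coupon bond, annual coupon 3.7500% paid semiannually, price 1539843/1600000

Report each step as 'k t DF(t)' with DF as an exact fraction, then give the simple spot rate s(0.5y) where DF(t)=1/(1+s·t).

step 1 [0.5y] zero: DF = P = 9543/10000 ≈ 0.954300
step 2 [1y] swap r/2=545/18998: DF=(1 − 545/18998·(0.954300))/(1+545/18998) = 1891/2000 ≈ 0.945500
step 3 [1.5y] zero: DF = P = 233/250 ≈ 0.932000
step 4 [2y] bond c/2=1/50: DF=(61973/62500 − 1/50·(0.954300+0.945500+0.932000))/(1+1/50) = 4583/5000 ≈ 0.916600
step 5 [2.5y] bond c/2=3/160: DF=(1539843/1600000 − 3/160·(0.954300+0.945500+0.932000+0.916600))/(1+3/160) = 8757/10000 ≈ 0.875700

1 1/2 9543/10000
2 1 1891/2000
3 3/2 233/250
4 2 4583/5000
5 5/2 8757/10000
s(0.5y) = (1/(9543/10000) − 1)/(1/2) = 914/9543 ≈ 9.5777%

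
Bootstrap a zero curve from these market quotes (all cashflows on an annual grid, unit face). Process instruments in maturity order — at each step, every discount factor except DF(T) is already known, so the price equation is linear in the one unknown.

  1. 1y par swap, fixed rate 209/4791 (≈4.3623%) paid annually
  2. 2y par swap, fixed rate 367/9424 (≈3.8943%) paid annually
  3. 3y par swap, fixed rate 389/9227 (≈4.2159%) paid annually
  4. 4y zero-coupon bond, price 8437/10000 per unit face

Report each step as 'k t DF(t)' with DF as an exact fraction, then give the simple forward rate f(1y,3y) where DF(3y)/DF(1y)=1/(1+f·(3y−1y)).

1 1 4791/5000
2 2 4633/5000
3 3 8833/10000
4 4 8437/10000
f(1y,3y) = ((4791/5000)/(8833/10000) − 1)/(2) = 749/17666 ≈ 4.2398%

step 1 [1y] swap r/1=209/4791: DF=(1 − 209/4791·(0))/(1+209/4791) = 4791/5000 ≈ 0.958200
step 2 [2y] swap r/1=367/9424: DF=(1 − 367/9424·(0.958200))/(1+367/9424) = 4633/5000 ≈ 0.926600
step 3 [3y] swap r/1=389/9227: DF=(1 − 389/9227·(0.958200+0.926600))/(1+389/9227) = 8833/10000 ≈ 0.883300
step 4 [4y] zero: DF = P = 8437/10000 ≈ 0.843700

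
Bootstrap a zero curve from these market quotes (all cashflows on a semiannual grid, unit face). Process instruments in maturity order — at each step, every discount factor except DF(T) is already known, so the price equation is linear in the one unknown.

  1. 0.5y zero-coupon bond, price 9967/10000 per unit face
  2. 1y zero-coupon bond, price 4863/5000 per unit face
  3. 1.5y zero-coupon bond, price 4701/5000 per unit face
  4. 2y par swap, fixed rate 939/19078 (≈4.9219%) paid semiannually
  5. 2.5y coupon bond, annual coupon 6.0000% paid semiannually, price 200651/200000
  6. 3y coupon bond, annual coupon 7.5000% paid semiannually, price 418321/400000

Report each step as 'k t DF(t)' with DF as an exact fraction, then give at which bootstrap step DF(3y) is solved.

step 1 [0.5y] zero: DF = P = 9967/10000 ≈ 0.996700
step 2 [1y] zero: DF = P = 4863/5000 ≈ 0.972600
step 3 [1.5y] zero: DF = P = 4701/5000 ≈ 0.940200
step 4 [2y] swap r/2=939/38156: DF=(1 − 939/38156·(0.996700+0.972600+0.940200))/(1+939/38156) = 9061/10000 ≈ 0.906100
step 5 [2.5y] bond c/2=3/100: DF=(200651/200000 − 3/100·(0.996700+0.972600+0.940200+0.906100))/(1+3/100) = 8629/10000 ≈ 0.862900
step 6 [3y] bond c/2=3/80: DF=(418321/400000 − 3/80·(0.996700+0.972600+0.940200+0.906100+0.862900))/(1+3/80) = 8389/10000 ≈ 0.838900

1 1/2 9967/10000
2 1 4863/5000
3 3/2 4701/5000
4 2 9061/10000
5 5/2 8629/10000
6 3 8389/10000
DF(3y) is solved at step 6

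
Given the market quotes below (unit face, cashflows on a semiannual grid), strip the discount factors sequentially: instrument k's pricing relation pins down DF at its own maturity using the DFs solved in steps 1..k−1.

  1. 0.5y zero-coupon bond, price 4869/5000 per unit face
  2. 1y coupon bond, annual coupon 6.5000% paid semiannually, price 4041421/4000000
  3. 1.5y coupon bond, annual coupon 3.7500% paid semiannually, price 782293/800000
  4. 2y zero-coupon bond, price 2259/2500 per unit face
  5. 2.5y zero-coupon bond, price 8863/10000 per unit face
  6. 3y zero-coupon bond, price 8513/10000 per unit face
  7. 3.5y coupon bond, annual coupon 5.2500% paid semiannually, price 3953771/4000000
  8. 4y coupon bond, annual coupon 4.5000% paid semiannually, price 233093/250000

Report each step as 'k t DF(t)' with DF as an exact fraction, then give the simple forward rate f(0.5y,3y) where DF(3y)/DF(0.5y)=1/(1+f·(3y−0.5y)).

1 1/2 4869/5000
2 1 9479/10000
3 3/2 1849/2000
4 2 2259/2500
5 5/2 8863/10000
6 3 8513/10000
7 7/2 2057/2500
8 4 773/1000
f(0.5y,3y) = ((4869/5000)/(8513/10000) − 1)/(5/2) = 490/8513 ≈ 5.7559%

step 1 [0.5y] zero: DF = P = 4869/5000 ≈ 0.973800
step 2 [1y] bond c/2=13/400: DF=(4041421/4000000 − 13/400·(0.973800))/(1+13/400) = 9479/10000 ≈ 0.947900
step 3 [1.5y] bond c/2=3/160: DF=(782293/800000 − 3/160·(0.973800+0.947900))/(1+3/160) = 1849/2000 ≈ 0.924500
step 4 [2y] zero: DF = P = 2259/2500 ≈ 0.903600
step 5 [2.5y] zero: DF = P = 8863/10000 ≈ 0.886300
step 6 [3y] zero: DF = P = 8513/10000 ≈ 0.851300
step 7 [3.5y] bond c/2=21/800: DF=(3953771/4000000 − 21/800·(0.973800+0.947900+0.924500+0.903600+0.886300+0.851300))/(1+21/800) = 2057/2500 ≈ 0.822800
step 8 [4y] bond c/2=9/400: DF=(233093/250000 − 9/400·(0.973800+0.947900+0.924500+0.903600+0.886300+0.851300+0.822800))/(1+9/400) = 773/1000 ≈ 0.773000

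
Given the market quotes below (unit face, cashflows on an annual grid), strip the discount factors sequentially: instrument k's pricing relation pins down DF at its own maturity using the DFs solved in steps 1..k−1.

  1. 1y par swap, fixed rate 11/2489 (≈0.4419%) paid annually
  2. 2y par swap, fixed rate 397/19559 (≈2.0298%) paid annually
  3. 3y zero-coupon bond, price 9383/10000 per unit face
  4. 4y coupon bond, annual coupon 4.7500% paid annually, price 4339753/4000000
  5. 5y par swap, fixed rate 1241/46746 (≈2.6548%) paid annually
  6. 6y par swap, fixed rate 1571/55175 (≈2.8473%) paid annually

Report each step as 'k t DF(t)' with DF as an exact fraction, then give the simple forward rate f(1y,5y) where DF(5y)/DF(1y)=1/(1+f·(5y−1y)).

1 1 2489/2500
2 2 9603/10000
3 3 9383/10000
4 4 1809/2000
5 5 8759/10000
6 6 8429/10000
f(1y,5y) = ((2489/2500)/(8759/10000) − 1)/(4) = 63/1844 ≈ 3.4165%

step 1 [1y] swap r/1=11/2489: DF=(1 − 11/2489·(0))/(1+11/2489) = 2489/2500 ≈ 0.995600
step 2 [2y] swap r/1=397/19559: DF=(1 − 397/19559·(0.995600))/(1+397/19559) = 9603/10000 ≈ 0.960300
step 3 [3y] zero: DF = P = 9383/10000 ≈ 0.938300
step 4 [4y] bond c/1=19/400: DF=(4339753/4000000 − 19/400·(0.995600+0.960300+0.938300))/(1+19/400) = 1809/2000 ≈ 0.904500
step 5 [5y] swap r/1=1241/46746: DF=(1 − 1241/46746·(0.995600+0.960300+0.938300+0.904500))/(1+1241/46746) = 8759/10000 ≈ 0.875900
step 6 [6y] swap r/1=1571/55175: DF=(1 − 1571/55175·(0.995600+0.960300+0.938300+0.904500+0.875900))/(1+1571/55175) = 8429/10000 ≈ 0.842900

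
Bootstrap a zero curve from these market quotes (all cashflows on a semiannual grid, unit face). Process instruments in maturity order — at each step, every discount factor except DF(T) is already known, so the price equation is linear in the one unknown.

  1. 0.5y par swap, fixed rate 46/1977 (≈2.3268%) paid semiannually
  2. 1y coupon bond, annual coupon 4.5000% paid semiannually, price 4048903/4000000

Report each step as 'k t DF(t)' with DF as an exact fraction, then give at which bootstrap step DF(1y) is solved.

step 1 [0.5y] swap r/2=23/1977: DF=(1 − 23/1977·(0))/(1+23/1977) = 1977/2000 ≈ 0.988500
step 2 [1y] bond c/2=9/400: DF=(4048903/4000000 − 9/400·(0.988500))/(1+9/400) = 4841/5000 ≈ 0.968200

1 1/2 1977/2000
2 1 4841/5000
DF(1y) is solved at step 2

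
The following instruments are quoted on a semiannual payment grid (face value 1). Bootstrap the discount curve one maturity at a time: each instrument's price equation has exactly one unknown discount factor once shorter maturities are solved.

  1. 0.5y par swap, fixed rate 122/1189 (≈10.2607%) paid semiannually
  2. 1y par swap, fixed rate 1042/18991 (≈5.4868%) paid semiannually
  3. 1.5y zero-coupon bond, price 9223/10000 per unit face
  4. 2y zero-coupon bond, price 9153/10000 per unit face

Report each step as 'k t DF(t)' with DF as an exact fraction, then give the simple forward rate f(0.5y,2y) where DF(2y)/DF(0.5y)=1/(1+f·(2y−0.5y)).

step 1 [0.5y] swap r/2=61/1189: DF=(1 − 61/1189·(0))/(1+61/1189) = 1189/1250 ≈ 0.951200
step 2 [1y] swap r/2=521/18991: DF=(1 − 521/18991·(0.951200))/(1+521/18991) = 9479/10000 ≈ 0.947900
step 3 [1.5y] zero: DF = P = 9223/10000 ≈ 0.922300
step 4 [2y] zero: DF = P = 9153/10000 ≈ 0.915300

1 1/2 1189/1250
2 1 9479/10000
3 3/2 9223/10000
4 2 9153/10000
f(0.5y,2y) = ((1189/1250)/(9153/10000) − 1)/(3/2) = 718/27459 ≈ 2.6148%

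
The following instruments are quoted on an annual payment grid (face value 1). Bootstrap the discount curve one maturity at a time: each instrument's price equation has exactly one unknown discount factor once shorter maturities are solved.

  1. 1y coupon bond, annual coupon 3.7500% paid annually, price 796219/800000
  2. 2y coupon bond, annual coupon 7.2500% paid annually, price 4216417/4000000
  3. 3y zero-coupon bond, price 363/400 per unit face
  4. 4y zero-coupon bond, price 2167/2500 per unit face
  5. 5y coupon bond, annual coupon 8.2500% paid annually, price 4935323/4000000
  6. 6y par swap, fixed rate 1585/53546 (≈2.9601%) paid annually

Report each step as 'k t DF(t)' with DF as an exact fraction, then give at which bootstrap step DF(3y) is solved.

1 1 9593/10000
2 2 459/500
3 3 363/400
4 4 2167/2500
5 5 1723/2000
6 6 1683/2000
DF(3y) is solved at step 3

step 1 [1y] bond c/1=3/80: DF=(796219/800000 − 3/80·(0))/(1+3/80) = 9593/10000 ≈ 0.959300
step 2 [2y] bond c/1=29/400: DF=(4216417/4000000 − 29/400·(0.959300))/(1+29/400) = 459/500 ≈ 0.918000
step 3 [3y] zero: DF = P = 363/400 ≈ 0.907500
step 4 [4y] zero: DF = P = 2167/2500 ≈ 0.866800
step 5 [5y] bond c/1=33/400: DF=(4935323/4000000 − 33/400·(0.959300+0.918000+0.907500+0.866800))/(1+33/400) = 1723/2000 ≈ 0.861500
step 6 [6y] swap r/1=1585/53546: DF=(1 − 1585/53546·(0.959300+0.918000+0.907500+0.866800+0.861500))/(1+1585/53546) = 1683/2000 ≈ 0.841500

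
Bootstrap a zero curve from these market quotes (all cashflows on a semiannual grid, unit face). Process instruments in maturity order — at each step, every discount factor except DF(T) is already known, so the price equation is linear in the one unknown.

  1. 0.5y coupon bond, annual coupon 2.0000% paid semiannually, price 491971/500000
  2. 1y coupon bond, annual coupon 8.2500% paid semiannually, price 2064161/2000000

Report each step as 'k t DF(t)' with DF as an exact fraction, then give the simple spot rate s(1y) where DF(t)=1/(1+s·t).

step 1 [0.5y] bond c/2=1/100: DF=(491971/500000 − 1/100·(0))/(1+1/100) = 4871/5000 ≈ 0.974200
step 2 [1y] bond c/2=33/800: DF=(2064161/2000000 − 33/800·(0.974200))/(1+33/800) = 4763/5000 ≈ 0.952600

1 1/2 4871/5000
2 1 4763/5000
s(1y) = (1/(4763/5000) − 1)/(1) = 237/4763 ≈ 4.9759%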